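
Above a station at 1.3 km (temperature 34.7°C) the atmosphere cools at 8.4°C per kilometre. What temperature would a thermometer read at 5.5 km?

From 1300 m to 5500 m (environmental): cools by 8.4 × 4.2 = 35.28°C, giving -0.58°C.

-0.58°C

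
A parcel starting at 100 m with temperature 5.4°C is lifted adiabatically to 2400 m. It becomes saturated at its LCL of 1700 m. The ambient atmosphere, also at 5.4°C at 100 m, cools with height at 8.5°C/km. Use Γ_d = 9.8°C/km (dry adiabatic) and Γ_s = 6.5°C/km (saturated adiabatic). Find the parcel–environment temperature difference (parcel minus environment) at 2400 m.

-0.68°C (parcel cooler than environment)

Parcel:
  From 100 m to 1700 m (dry): cools by 9.8 × 1.6 = 15.68°C, giving -10.28°C.
  From 1700 m to 2400 m (saturated): cools by 6.5 × 0.7 = 4.55°C, giving -14.83°C.
Environment:
  From 100 m to 2400 m (environment): cools by 8.5 × 2.3 = 19.55°C, giving -14.15°C.
T_parcel − T_env = -14.83 − (-14.15) = -0.68°C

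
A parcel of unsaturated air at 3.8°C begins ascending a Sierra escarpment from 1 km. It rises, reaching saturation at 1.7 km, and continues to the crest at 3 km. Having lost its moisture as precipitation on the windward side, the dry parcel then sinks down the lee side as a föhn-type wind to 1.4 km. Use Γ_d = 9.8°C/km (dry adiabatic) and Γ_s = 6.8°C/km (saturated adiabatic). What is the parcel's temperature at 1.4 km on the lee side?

3.78°C

Dry to 1700 m: -9.8 × 0.7 km = -6.86°C, so T = -3.06°C.
Saturated to 3000 m: -6.8 × 1.3 km = -8.84°C, so T = -11.9°C.
Dry descent to 1400 m: +9.8 × 1.6 km = +15.68°C, so T = 3.78°C.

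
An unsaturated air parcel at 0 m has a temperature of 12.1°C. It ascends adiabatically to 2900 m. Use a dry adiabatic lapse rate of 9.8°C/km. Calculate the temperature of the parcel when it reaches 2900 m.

-16.32°C

Dry adiabatic to 2900 m: -9.8 × 2.9 km = -28.42°C, so T = -16.32°C.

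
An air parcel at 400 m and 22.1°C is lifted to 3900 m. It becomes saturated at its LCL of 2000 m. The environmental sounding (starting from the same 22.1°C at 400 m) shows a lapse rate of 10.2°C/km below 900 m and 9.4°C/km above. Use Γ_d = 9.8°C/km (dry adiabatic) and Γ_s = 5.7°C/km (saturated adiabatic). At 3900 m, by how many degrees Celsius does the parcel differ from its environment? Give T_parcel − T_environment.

+6.79°C (parcel warmer than environment)

Parcel:
  Dry to 2000 m: -9.8 × 1.6 km = -15.68°C, so T = 6.42°C.
  Saturated to 3900 m: -5.7 × 1.9 km = -10.83°C, so T = -4.41°C.
Environment:
  Environment, lower layer to 900 m: -10.2 × 0.5 km = -5.1°C, so T = 17°C.
  Environment, upper layer to 3900 m: -9.4 × 3 km = -28.2°C, so T = -11.2°C.
T_parcel − T_env = -4.41 − (-11.2) = +6.79°C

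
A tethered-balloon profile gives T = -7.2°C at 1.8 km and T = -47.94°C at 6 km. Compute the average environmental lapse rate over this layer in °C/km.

Γ = −ΔT/Δz = (-7.2 − (-47.94)) / (6000 − 1800) m
  = 40.74°C / 4.2 km = 9.7°C/km

9.7°C/km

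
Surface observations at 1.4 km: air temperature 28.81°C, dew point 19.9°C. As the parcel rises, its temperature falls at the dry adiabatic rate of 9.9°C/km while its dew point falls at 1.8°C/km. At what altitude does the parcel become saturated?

T and T_d converge at 9.9 − 1.8 = 8.1°C per km
Height above start = (28.81 − 19.9) / 8.1 = 1.1 km
LCL altitude = 1400 m + 1100 m = 2500 m

2.5 km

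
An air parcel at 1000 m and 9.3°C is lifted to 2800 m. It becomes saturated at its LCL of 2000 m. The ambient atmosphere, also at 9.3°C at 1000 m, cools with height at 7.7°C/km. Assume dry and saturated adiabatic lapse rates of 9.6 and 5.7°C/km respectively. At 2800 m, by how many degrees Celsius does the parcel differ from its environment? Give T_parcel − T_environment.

Parcel:
  1000 → 2000 m (dry, 9.6°C/km): ΔT = -9.6 × 1 = -9.6°C → T = -0.3°C
  2000 → 2800 m (saturated, 5.7°C/km): ΔT = -5.7 × 0.8 = -4.56°C → T = -4.86°C
Environment:
  1000 → 2800 m (environment, 7.7°C/km): ΔT = -7.7 × 1.8 = -13.86°C → T = -4.56°C
T_parcel − T_env = -4.86 − (-4.56) = -0.3°C

-0.3°C (parcel cooler than environment)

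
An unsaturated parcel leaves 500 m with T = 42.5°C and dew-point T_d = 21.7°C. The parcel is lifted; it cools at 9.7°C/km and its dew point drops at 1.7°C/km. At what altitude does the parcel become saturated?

3100 m

T and T_d converge at 9.7 − 1.7 = 8°C per km
Height above start = (42.5 − 21.7) / 8 = 2.6 km
LCL altitude = 500 m + 2600 m = 3100 m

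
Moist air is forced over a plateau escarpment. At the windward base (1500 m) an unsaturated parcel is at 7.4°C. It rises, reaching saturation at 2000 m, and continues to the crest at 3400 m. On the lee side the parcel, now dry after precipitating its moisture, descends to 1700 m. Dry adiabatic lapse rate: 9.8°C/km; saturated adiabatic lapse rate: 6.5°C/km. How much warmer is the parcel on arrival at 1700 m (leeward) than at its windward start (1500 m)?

1500–2000 m, dry: Δz = 0.5 km ⇒ ΔT = -4.9°C; T = 2.5°C
2000–3400 m, saturated: Δz = 1.4 km ⇒ ΔT = -9.1°C; T = -6.6°C
3400–1700 m, dry descent: Δz = 1.7 km ⇒ ΔT = +16.66°C; T = 10.06°C
Net change vs windward start: 10.06 − 7.4 = +2.66°C

+2.66°C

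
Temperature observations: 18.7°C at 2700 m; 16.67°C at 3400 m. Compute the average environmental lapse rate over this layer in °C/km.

Γ = −ΔT/Δz = (18.7 − 16.67) / (3400 − 2700) m
  = 2.03°C / 0.7 km = 2.9°C/km

2.9°C/km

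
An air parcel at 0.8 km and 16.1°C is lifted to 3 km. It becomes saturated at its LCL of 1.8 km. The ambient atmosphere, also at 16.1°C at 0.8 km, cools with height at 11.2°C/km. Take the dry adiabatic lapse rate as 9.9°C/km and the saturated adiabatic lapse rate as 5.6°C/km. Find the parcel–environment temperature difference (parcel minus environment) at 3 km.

Parcel:
  Dry to 1800 m: -9.9 × 1 km = -9.9°C, so T = 6.2°C.
  Saturated to 3000 m: -5.6 × 1.2 km = -6.72°C, so T = -0.52°C.
Environment:
  Environment to 3000 m: -11.2 × 2.2 km = -24.64°C, so T = -8.54°C.
T_parcel − T_env = -0.52 − (-8.54) = +8.02°C

+8.02°C (parcel warmer than environment)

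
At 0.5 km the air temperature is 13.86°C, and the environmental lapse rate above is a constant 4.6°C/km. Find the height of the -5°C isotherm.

4.6 km

Height above start = (13.86 − (-5)) / 4.6 = 4.1 km
Altitude = 500 m + 4100 m = 4600 m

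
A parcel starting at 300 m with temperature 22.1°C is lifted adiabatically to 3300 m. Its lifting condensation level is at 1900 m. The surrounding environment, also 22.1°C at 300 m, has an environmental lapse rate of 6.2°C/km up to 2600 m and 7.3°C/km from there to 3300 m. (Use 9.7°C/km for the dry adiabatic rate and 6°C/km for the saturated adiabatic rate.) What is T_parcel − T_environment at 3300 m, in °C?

Parcel:
  From 300 m to 1900 m (dry): cools by 9.7 × 1.6 = 15.52°C, giving 6.58°C.
  From 1900 m to 3300 m (saturated): cools by 6 × 1.4 = 8.4°C, giving -1.82°C.
Environment:
  From 300 m to 2600 m (environment, lower layer): cools by 6.2 × 2.3 = 14.26°C, giving 7.84°C.
  From 2600 m to 3300 m (environment, upper layer): cools by 7.3 × 0.7 = 5.11°C, giving 2.73°C.
T_parcel − T_env = -1.82 − 2.73 = -4.55°C

-4.55°C (parcel cooler than environment)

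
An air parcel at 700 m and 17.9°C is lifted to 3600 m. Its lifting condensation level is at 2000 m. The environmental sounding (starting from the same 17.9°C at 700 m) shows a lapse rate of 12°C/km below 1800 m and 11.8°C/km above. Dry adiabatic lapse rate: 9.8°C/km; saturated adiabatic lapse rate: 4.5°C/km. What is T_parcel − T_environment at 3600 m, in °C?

Parcel:
  Dry to 2000 m: -9.8 × 1.3 km = -12.74°C, so T = 5.16°C.
  Saturated to 3600 m: -4.5 × 1.6 km = -7.2°C, so T = -2.04°C.
Environment:
  Environment, lower layer to 1800 m: -12 × 1.1 km = -13.2°C, so T = 4.7°C.
  Environment, upper layer to 3600 m: -11.8 × 1.8 km = -21.24°C, so T = -16.54°C.
T_parcel − T_env = -2.04 − (-16.54) = +14.5°C

+14.5°C (parcel warmer than environment)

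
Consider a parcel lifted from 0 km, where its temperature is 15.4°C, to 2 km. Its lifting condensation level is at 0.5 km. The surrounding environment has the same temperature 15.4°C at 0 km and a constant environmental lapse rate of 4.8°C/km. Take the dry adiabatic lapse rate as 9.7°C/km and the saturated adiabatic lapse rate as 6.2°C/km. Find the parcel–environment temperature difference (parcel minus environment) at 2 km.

-4.55°C (parcel cooler than environment)

Parcel:
  0 → 500 m (dry, 9.7°C/km): ΔT = -9.7 × 0.5 = -4.85°C → T = 10.55°C
  500 → 2000 m (saturated, 6.2°C/km): ΔT = -6.2 × 1.5 = -9.3°C → T = 1.25°C
Environment:
  0 → 2000 m (environment, 4.8°C/km): ΔT = -4.8 × 2 = -9.6°C → T = 5.8°C
T_parcel − T_env = 1.25 − 5.8 = -4.55°C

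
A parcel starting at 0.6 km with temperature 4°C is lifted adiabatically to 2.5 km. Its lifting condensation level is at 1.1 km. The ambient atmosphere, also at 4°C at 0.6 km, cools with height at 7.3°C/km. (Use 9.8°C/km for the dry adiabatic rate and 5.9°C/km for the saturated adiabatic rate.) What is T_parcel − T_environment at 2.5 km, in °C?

Parcel:
  Dry to 1100 m: -9.8 × 0.5 km = -4.9°C, so T = -0.9°C.
  Saturated to 2500 m: -5.9 × 1.4 km = -8.26°C, so T = -9.16°C.
Environment:
  Environment to 2500 m: -7.3 × 1.9 km = -13.87°C, so T = -9.87°C.
T_parcel − T_env = -9.16 − (-9.87) = +0.71°C

+0.71°C (parcel warmer than environment)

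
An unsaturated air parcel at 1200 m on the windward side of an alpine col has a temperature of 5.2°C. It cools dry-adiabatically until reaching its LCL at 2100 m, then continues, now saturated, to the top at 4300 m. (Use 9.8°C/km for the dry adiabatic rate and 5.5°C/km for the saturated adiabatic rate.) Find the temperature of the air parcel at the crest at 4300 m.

-15.72°C

From 1200 m to 2100 m (dry): cools by 9.8 × 0.9 = 8.82°C, giving -3.62°C.
From 2100 m to 4300 m (saturated): cools by 5.5 × 2.2 = 12.1°C, giving -15.72°C.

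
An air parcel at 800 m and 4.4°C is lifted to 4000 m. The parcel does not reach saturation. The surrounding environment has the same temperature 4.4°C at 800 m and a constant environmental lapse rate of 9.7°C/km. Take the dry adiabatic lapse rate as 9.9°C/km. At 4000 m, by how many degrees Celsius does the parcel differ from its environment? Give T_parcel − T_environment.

-0.64°C (parcel cooler than environment)

Parcel:
  Dry to 4000 m: -9.9 × 3.2 km = -31.68°C, so T = -27.28°C.
Environment:
  Environment to 4000 m: -9.7 × 3.2 km = -31.04°C, so T = -26.64°C.
T_parcel − T_env = -27.28 − (-26.64) = -0.64°C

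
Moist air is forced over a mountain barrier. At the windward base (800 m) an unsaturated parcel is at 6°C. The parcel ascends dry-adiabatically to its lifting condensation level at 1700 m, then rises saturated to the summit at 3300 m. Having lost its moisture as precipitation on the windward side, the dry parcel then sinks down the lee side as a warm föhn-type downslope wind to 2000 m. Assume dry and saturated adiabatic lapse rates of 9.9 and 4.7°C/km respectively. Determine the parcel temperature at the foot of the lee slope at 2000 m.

2.44°C

800–1700 m, dry: Δz = 0.9 km ⇒ ΔT = -8.91°C; T = -2.91°C
1700–3300 m, saturated: Δz = 1.6 km ⇒ ΔT = -7.52°C; T = -10.43°C
3300–2000 m, dry descent: Δz = 1.3 km ⇒ ΔT = +12.87°C; T = 2.44°C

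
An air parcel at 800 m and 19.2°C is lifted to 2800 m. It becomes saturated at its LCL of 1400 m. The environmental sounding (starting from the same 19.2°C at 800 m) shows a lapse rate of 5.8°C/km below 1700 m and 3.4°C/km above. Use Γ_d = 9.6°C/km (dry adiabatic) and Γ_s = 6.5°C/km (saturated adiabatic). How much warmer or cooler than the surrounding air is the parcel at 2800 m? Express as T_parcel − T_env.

-5.9°C (parcel cooler than environment)

Parcel:
  Dry to 1400 m: -9.6 × 0.6 km = -5.76°C, so T = 13.44°C.
  Saturated to 2800 m: -6.5 × 1.4 km = -9.1°C, so T = 4.34°C.
Environment:
  Environment, lower layer to 1700 m: -5.8 × 0.9 km = -5.22°C, so T = 13.98°C.
  Environment, upper layer to 2800 m: -3.4 × 1.1 km = -3.74°C, so T = 10.24°C.
T_parcel − T_env = 4.34 − 10.24 = -5.9°C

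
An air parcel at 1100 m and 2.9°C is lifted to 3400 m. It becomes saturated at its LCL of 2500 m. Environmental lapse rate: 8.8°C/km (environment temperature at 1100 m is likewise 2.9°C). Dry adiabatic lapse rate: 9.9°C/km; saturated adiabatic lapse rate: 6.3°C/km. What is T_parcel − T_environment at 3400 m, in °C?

+0.71°C (parcel warmer than environment)

Parcel:
  From 1100 m to 2500 m (dry): cools by 9.9 × 1.4 = 13.86°C, giving -10.96°C.
  From 2500 m to 3400 m (saturated): cools by 6.3 × 0.9 = 5.67°C, giving -16.63°C.
Environment:
  From 1100 m to 3400 m (environment): cools by 8.8 × 2.3 = 20.24°C, giving -17.34°C.
T_parcel − T_env = -16.63 − (-17.34) = +0.71°C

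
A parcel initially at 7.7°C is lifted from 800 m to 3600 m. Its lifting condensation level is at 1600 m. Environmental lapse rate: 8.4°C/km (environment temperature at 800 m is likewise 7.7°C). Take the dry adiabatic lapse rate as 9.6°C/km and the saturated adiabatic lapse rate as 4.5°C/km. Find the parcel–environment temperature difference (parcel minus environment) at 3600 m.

Parcel:
  800–1600 m, dry: Δz = 0.8 km ⇒ ΔT = -7.68°C; T = 0.02°C
  1600–3600 m, saturated: Δz = 2 km ⇒ ΔT = -9°C; T = -8.98°C
Environment:
  800–3600 m, environment: Δz = 2.8 km ⇒ ΔT = -23.52°C; T = -15.82°C
T_parcel − T_env = -8.98 − (-15.82) = +6.84°C

+6.84°C (parcel warmer than environment)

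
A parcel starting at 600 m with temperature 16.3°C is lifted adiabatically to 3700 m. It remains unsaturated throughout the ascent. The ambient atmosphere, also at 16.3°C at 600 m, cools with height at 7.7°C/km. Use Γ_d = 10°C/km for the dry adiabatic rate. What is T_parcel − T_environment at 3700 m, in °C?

Parcel:
  Dry to 3700 m: -10 × 3.1 km = -31°C, so T = -14.7°C.
Environment:
  Environment to 3700 m: -7.7 × 3.1 km = -23.87°C, so T = -7.57°C.
T_parcel − T_env = -14.7 − (-7.57) = -7.13°C

-7.13°C (parcel cooler than environment)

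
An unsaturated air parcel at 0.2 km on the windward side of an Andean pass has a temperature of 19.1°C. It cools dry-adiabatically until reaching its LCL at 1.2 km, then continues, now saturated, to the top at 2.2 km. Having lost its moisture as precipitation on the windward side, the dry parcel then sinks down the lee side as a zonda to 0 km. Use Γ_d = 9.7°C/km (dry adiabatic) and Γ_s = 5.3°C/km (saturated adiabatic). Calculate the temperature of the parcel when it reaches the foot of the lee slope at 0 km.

25.44°C

200 → 1200 m (dry, 9.7°C/km): ΔT = -9.7 × 1 = -9.7°C → T = 9.4°C
1200 → 2200 m (saturated, 5.3°C/km): ΔT = -5.3 × 1 = -5.3°C → T = 4.1°C
2200 → 0 m (dry descent, 9.7°C/km): ΔT = +9.7 × 2.2 = +21.34°C → T = 25.44°C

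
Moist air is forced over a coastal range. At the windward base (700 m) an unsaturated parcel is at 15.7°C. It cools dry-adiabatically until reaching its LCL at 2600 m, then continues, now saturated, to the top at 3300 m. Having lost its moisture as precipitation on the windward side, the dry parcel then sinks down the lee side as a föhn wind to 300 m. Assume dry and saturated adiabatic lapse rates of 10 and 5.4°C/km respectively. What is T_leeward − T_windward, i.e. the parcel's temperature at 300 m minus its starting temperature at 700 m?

700 → 2600 m (dry, 10°C/km): ΔT = -10 × 1.9 = -19°C → T = -3.3°C
2600 → 3300 m (saturated, 5.4°C/km): ΔT = -5.4 × 0.7 = -3.78°C → T = -7.08°C
3300 → 300 m (dry descent, 10°C/km): ΔT = +10 × 3 = +30°C → T = 22.92°C
Net change vs windward start: 22.92 − 15.7 = +7.22°C

+7.22°C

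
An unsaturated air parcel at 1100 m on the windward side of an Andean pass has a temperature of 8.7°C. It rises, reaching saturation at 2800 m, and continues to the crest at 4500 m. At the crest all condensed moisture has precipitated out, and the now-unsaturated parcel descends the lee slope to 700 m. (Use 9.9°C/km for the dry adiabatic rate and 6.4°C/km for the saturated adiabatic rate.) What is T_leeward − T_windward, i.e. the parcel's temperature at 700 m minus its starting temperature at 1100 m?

+9.91°C

Dry to 2800 m: -9.9 × 1.7 km = -16.83°C, so T = -8.13°C.
Saturated to 4500 m: -6.4 × 1.7 km = -10.88°C, so T = -19.01°C.
Dry descent to 700 m: +9.9 × 3.8 km = +37.62°C, so T = 18.61°C.
Net change vs windward start: 18.61 − 8.7 = +9.91°C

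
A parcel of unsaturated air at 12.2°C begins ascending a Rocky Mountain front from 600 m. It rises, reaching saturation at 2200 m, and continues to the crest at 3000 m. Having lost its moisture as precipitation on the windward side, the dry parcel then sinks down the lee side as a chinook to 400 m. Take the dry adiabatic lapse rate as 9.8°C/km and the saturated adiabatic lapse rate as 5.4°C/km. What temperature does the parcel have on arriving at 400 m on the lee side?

17.68°C

600–2200 m, dry: Δz = 1.6 km ⇒ ΔT = -15.68°C; T = -3.48°C
2200–3000 m, saturated: Δz = 0.8 km ⇒ ΔT = -4.32°C; T = -7.8°C
3000–400 m, dry descent: Δz = 2.6 km ⇒ ΔT = +25.48°C; T = 17.68°C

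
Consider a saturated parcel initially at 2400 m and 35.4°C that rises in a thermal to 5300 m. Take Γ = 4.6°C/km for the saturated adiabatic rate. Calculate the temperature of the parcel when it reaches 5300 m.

Saturated adiabatic to 5300 m: -4.6 × 2.9 km = -13.34°C, so T = 22.06°C.

22.06°C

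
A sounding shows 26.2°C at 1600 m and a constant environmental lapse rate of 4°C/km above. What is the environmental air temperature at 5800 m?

1600 → 5800 m (environmental, 4°C/km): ΔT = -4 × 4.2 = -16.8°C → T = 9.4°C

9.4°C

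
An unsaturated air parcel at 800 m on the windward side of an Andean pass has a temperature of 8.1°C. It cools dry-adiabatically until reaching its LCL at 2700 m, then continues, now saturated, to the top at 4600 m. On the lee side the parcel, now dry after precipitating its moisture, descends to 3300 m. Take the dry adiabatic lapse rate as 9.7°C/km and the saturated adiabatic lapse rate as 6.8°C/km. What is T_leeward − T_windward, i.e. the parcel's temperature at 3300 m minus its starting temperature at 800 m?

800–2700 m, dry: Δz = 1.9 km ⇒ ΔT = -18.43°C; T = -10.33°C
2700–4600 m, saturated: Δz = 1.9 km ⇒ ΔT = -12.92°C; T = -23.25°C
4600–3300 m, dry descent: Δz = 1.3 km ⇒ ΔT = +12.61°C; T = -10.64°C
Net change vs windward start: -10.64 − 8.1 = -18.74°C

-18.74°C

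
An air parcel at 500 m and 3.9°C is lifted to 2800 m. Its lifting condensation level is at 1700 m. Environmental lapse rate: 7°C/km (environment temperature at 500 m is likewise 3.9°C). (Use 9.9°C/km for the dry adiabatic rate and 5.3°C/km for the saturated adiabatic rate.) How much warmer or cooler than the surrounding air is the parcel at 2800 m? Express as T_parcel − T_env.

Parcel:
  Dry to 1700 m: -9.9 × 1.2 km = -11.88°C, so T = -7.98°C.
  Saturated to 2800 m: -5.3 × 1.1 km = -5.83°C, so T = -13.81°C.
Environment:
  Environment to 2800 m: -7 × 2.3 km = -16.1°C, so T = -12.2°C.
T_parcel − T_env = -13.81 − (-12.2) = -1.61°C

-1.61°C (parcel cooler than environment)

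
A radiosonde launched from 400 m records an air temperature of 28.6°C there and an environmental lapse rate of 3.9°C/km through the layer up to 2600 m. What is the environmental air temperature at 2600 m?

20.02°C

400 → 2600 m (environmental, 3.9°C/km): ΔT = -3.9 × 2.2 = -8.58°C → T = 20.02°C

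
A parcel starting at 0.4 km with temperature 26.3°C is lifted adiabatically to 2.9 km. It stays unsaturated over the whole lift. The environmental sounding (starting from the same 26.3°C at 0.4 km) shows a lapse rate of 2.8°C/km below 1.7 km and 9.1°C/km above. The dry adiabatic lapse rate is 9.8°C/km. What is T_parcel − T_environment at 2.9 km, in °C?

Parcel:
  400 → 2900 m (dry, 9.8°C/km): ΔT = -9.8 × 2.5 = -24.5°C → T = 1.8°C
Environment:
  400 → 1700 m (environment, lower layer, 2.8°C/km): ΔT = -2.8 × 1.3 = -3.64°C → T = 22.66°C
  1700 → 2900 m (environment, upper layer, 9.1°C/km): ΔT = -9.1 × 1.2 = -10.92°C → T = 11.74°C
T_parcel − T_env = 1.8 − 11.74 = -9.94°C

-9.94°C (parcel cooler than environment)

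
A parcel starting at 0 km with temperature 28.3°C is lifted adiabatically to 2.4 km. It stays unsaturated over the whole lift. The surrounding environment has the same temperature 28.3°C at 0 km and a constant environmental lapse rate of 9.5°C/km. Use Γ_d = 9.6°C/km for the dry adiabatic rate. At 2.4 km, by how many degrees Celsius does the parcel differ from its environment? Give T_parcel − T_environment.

Parcel:
  0–2400 m, dry: Δz = 2.4 km ⇒ ΔT = -23.04°C; T = 5.26°C
Environment:
  0–2400 m, environment: Δz = 2.4 km ⇒ ΔT = -22.8°C; T = 5.5°C
T_parcel − T_env = 5.26 − 5.5 = -0.24°C

-0.24°C (parcel cooler than environment)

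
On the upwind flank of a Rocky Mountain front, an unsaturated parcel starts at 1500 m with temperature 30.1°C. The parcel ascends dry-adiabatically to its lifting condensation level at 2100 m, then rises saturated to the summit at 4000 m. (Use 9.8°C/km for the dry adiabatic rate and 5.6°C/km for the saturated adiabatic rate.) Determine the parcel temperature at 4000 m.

13.58°C

From 1500 m to 2100 m (dry): cools by 9.8 × 0.6 = 5.88°C, giving 24.22°C.
From 2100 m to 4000 m (saturated): cools by 5.6 × 1.9 = 10.64°C, giving 13.58°C.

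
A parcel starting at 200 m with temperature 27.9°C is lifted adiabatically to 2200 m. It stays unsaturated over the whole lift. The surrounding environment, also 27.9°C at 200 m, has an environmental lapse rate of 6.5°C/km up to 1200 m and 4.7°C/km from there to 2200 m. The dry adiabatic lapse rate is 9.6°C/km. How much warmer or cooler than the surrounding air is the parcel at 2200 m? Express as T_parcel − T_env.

-8°C (parcel cooler than environment)

Parcel:
  From 200 m to 2200 m (dry): cools by 9.6 × 2 = 19.2°C, giving 8.7°C.
Environment:
  From 200 m to 1200 m (environment, lower layer): cools by 6.5 × 1 = 6.5°C, giving 21.4°C.
  From 1200 m to 2200 m (environment, upper layer): cools by 4.7 × 1 = 4.7°C, giving 16.7°C.
T_parcel − T_env = 8.7 − 16.7 = -8°C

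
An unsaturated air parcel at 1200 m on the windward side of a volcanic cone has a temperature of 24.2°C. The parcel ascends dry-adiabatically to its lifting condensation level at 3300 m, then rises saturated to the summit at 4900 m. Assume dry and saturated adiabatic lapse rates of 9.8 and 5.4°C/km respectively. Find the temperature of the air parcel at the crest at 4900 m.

-5.02°C

Dry to 3300 m: -9.8 × 2.1 km = -20.58°C, so T = 3.62°C.
Saturated to 4900 m: -5.4 × 1.6 km = -8.64°C, so T = -5.02°C.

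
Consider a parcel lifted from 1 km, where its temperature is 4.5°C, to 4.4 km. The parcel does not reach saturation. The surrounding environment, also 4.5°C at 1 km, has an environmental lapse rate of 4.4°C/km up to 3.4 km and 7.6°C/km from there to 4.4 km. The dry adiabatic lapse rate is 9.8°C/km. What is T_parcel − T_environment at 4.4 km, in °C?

-15.16°C (parcel cooler than environment)

Parcel:
  1000 → 4400 m (dry, 9.8°C/km): ΔT = -9.8 × 3.4 = -33.32°C → T = -28.82°C
Environment:
  1000 → 3400 m (environment, lower layer, 4.4°C/km): ΔT = -4.4 × 2.4 = -10.56°C → T = -6.06°C
  3400 → 4400 m (environment, upper layer, 7.6°C/km): ΔT = -7.6 × 1 = -7.6°C → T = -13.66°C
T_parcel − T_env = -28.82 − (-13.66) = -15.16°C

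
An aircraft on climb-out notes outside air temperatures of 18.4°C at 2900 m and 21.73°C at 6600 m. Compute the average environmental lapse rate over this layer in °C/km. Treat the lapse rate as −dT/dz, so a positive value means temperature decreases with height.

Γ = −ΔT/Δz = (18.4 − 21.73) / (6600 − 2900) m
  = -3.33°C / 3.7 km = -0.9°C/km

-0.9°C/km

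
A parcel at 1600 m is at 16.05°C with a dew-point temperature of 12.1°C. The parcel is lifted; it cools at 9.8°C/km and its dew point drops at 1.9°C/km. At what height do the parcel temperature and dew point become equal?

2100 m

T and T_d converge at 9.8 − 1.9 = 7.9°C per km
Height above start = (16.05 − 12.1) / 7.9 = 0.5 km
LCL altitude = 1600 m + 500 m = 2100 m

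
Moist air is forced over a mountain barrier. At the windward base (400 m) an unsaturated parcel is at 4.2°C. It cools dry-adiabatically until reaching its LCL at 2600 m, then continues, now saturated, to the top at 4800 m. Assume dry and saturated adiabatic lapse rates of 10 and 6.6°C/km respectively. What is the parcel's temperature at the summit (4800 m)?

400–2600 m, dry: Δz = 2.2 km ⇒ ΔT = -22°C; T = -17.8°C
2600–4800 m, saturated: Δz = 2.2 km ⇒ ΔT = -14.52°C; T = -32.32°C

-32.32°C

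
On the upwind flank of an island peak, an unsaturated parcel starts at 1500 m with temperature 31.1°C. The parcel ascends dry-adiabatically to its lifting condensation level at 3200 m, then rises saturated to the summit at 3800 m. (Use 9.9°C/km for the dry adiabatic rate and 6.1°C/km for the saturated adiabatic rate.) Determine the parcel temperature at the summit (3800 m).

10.61°C

Dry to 3200 m: -9.9 × 1.7 km = -16.83°C, so T = 14.27°C.
Saturated to 3800 m: -6.1 × 0.6 km = -3.66°C, so T = 10.61°C.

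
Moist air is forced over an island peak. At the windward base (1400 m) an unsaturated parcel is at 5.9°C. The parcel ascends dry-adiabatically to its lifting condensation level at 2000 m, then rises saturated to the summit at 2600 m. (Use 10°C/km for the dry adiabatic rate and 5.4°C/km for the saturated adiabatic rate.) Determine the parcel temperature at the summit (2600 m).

1400–2000 m, dry: Δz = 0.6 km ⇒ ΔT = -6°C; T = -0.1°C
2000–2600 m, saturated: Δz = 0.6 km ⇒ ΔT = -3.24°C; T = -3.34°C

-3.34°C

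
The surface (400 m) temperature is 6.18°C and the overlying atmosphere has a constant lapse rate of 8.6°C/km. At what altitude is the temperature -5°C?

Height above start = (6.18 − (-5)) / 8.6 = 1.3 km
Altitude = 400 m + 1300 m = 1700 m

1700 m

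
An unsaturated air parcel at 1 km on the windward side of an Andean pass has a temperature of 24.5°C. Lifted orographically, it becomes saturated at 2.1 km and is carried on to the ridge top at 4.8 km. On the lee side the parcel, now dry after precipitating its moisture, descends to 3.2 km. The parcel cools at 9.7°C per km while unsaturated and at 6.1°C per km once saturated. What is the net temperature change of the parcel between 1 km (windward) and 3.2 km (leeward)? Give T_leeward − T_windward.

-11.62°C

1000 → 2100 m (dry, 9.7°C/km): ΔT = -9.7 × 1.1 = -10.67°C → T = 13.83°C
2100 → 4800 m (saturated, 6.1°C/km): ΔT = -6.1 × 2.7 = -16.47°C → T = -2.64°C
4800 → 3200 m (dry descent, 9.7°C/km): ΔT = +9.7 × 1.6 = +15.52°C → T = 12.88°C
Net change vs windward start: 12.88 − 24.5 = -11.62°C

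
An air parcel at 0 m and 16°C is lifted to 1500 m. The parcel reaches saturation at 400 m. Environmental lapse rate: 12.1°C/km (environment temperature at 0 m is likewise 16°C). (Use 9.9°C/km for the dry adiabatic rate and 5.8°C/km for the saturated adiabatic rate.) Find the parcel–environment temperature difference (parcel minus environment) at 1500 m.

+7.81°C (parcel warmer than environment)

Parcel:
  0–400 m, dry: Δz = 0.4 km ⇒ ΔT = -3.96°C; T = 12.04°C
  400–1500 m, saturated: Δz = 1.1 km ⇒ ΔT = -6.38°C; T = 5.66°C
Environment:
  0–1500 m, environment: Δz = 1.5 km ⇒ ΔT = -18.15°C; T = -2.15°C
T_parcel − T_env = 5.66 − (-2.15) = +7.81°C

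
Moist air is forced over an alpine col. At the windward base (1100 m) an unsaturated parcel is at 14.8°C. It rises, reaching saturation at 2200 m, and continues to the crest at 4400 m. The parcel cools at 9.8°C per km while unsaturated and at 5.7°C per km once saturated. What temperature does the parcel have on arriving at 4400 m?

-8.52°C

1100–2200 m, dry: Δz = 1.1 km ⇒ ΔT = -10.78°C; T = 4.02°C
2200–4400 m, saturated: Δz = 2.2 km ⇒ ΔT = -12.54°C; T = -8.52°C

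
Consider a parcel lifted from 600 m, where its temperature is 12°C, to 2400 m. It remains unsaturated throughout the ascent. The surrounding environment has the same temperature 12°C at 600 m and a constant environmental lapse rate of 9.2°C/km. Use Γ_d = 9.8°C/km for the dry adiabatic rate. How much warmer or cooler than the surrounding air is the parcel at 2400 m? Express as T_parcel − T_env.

-1.08°C (parcel cooler than environment)

Parcel:
  From 600 m to 2400 m (dry): cools by 9.8 × 1.8 = 17.64°C, giving -5.64°C.
Environment:
  From 600 m to 2400 m (environment): cools by 9.2 × 1.8 = 16.56°C, giving -4.56°C.
T_parcel − T_env = -5.64 − (-4.56) = -1.08°C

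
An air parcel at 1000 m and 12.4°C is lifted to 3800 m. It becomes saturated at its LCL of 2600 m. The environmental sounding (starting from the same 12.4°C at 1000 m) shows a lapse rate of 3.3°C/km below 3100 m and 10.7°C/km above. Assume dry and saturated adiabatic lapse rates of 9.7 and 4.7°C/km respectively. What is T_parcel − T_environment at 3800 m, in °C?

-6.74°C (parcel cooler than environment)

Parcel:
  Dry to 2600 m: -9.7 × 1.6 km = -15.52°C, so T = -3.12°C.
  Saturated to 3800 m: -4.7 × 1.2 km = -5.64°C, so T = -8.76°C.
Environment:
  Environment, lower layer to 3100 m: -3.3 × 2.1 km = -6.93°C, so T = 5.47°C.
  Environment, upper layer to 3800 m: -10.7 × 0.7 km = -7.49°C, so T = -2.02°C.
T_parcel − T_env = -8.76 − (-2.02) = -6.74°C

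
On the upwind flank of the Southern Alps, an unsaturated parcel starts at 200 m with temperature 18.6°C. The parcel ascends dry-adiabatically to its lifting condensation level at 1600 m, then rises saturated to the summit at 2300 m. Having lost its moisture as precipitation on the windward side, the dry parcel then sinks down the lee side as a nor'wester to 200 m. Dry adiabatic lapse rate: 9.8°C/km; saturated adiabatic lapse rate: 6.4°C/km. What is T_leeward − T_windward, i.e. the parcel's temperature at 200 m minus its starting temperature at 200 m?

+2.38°C

Dry to 1600 m: -9.8 × 1.4 km = -13.72°C, so T = 4.88°C.
Saturated to 2300 m: -6.4 × 0.7 km = -4.48°C, so T = 0.4°C.
Dry descent to 200 m: +9.8 × 2.1 km = +20.58°C, so T = 20.98°C.
Net change vs windward start: 20.98 − 18.6 = +2.38°C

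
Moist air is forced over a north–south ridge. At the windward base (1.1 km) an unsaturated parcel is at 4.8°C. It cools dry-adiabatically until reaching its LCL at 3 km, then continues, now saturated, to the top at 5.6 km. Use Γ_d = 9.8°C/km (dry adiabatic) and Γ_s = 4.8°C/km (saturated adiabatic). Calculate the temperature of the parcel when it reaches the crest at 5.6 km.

-26.3°C

1100–3000 m, dry: Δz = 1.9 km ⇒ ΔT = -18.62°C; T = -13.82°C
3000–5600 m, saturated: Δz = 2.6 km ⇒ ΔT = -12.48°C; T = -26.3°C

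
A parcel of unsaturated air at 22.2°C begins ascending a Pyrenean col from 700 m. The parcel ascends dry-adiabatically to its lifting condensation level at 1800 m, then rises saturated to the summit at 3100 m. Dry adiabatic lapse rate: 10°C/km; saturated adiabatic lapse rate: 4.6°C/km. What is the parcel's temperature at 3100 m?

5.22°C

700–1800 m, dry: Δz = 1.1 km ⇒ ΔT = -11°C; T = 11.2°C
1800–3100 m, saturated: Δz = 1.3 km ⇒ ΔT = -5.98°C; T = 5.22°C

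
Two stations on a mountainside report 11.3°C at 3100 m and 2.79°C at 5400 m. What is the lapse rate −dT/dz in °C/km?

Γ = −ΔT/Δz = (11.3 − 2.79) / (5400 − 3100) m
  = 8.51°C / 2.3 km = 3.7°C/km

3.7°C/km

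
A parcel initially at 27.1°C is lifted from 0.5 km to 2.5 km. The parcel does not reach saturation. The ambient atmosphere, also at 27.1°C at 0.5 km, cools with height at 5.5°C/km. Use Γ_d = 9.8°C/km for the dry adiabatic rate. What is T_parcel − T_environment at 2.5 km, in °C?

-8.6°C (parcel cooler than environment)

Parcel:
  500 → 2500 m (dry, 9.8°C/km): ΔT = -9.8 × 2 = -19.6°C → T = 7.5°C
Environment:
  500 → 2500 m (environment, 5.5°C/km): ΔT = -5.5 × 2 = -11°C → T = 16.1°C
T_parcel − T_env = 7.5 − 16.1 = -8.6°C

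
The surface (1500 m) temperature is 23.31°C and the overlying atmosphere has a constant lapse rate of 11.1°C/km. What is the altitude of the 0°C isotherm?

3600 m

Height above start = (23.31 − 0) / 11.1 = 2.1 km
Altitude = 1500 m + 2100 m = 3600 m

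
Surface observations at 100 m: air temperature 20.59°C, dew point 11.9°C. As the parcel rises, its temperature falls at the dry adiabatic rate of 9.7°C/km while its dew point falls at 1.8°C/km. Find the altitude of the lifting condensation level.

T and T_d converge at 9.7 − 1.8 = 7.9°C per km
Height above start = (20.59 − 11.9) / 7.9 = 1.1 km
LCL altitude = 100 m + 1100 m = 1200 m

1200 m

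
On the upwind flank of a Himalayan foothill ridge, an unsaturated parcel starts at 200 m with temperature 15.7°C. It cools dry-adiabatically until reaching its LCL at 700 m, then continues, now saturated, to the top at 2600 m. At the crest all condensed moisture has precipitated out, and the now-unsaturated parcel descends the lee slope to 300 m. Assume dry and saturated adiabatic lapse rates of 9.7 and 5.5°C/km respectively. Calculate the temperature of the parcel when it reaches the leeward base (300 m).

From 200 m to 700 m (dry): cools by 9.7 × 0.5 = 4.85°C, giving 10.85°C.
From 700 m to 2600 m (saturated): cools by 5.5 × 1.9 = 10.45°C, giving 0.4°C.
From 2600 m to 300 m (dry descent): warms by 9.7 × 2.3 = 22.31°C, giving 22.71°C.

22.71°C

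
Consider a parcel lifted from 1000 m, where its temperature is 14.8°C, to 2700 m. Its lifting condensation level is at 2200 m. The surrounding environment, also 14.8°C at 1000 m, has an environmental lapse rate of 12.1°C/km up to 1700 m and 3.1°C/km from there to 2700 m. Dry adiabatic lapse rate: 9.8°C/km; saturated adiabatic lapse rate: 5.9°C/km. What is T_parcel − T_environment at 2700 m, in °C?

Parcel:
  From 1000 m to 2200 m (dry): cools by 9.8 × 1.2 = 11.76°C, giving 3.04°C.
  From 2200 m to 2700 m (saturated): cools by 5.9 × 0.5 = 2.95°C, giving 0.09°C.
Environment:
  From 1000 m to 1700 m (environment, lower layer): cools by 12.1 × 0.7 = 8.47°C, giving 6.33°C.
  From 1700 m to 2700 m (environment, upper layer): cools by 3.1 × 1 = 3.1°C, giving 3.23°C.
T_parcel − T_env = 0.09 − 3.23 = -3.14°C

-3.14°C (parcel cooler than environment)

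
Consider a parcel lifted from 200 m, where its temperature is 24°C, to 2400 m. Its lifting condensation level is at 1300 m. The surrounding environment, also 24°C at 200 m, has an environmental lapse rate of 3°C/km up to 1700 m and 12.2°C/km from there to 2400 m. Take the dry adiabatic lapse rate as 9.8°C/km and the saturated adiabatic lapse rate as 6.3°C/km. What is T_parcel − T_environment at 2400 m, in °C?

-4.67°C (parcel cooler than environment)

Parcel:
  From 200 m to 1300 m (dry): cools by 9.8 × 1.1 = 10.78°C, giving 13.22°C.
  From 1300 m to 2400 m (saturated): cools by 6.3 × 1.1 = 6.93°C, giving 6.29°C.
Environment:
  From 200 m to 1700 m (environment, lower layer): cools by 3 × 1.5 = 4.5°C, giving 19.5°C.
  From 1700 m to 2400 m (environment, upper layer): cools by 12.2 × 0.7 = 8.54°C, giving 10.96°C.
T_parcel − T_env = 6.29 − 10.96 = -4.67°C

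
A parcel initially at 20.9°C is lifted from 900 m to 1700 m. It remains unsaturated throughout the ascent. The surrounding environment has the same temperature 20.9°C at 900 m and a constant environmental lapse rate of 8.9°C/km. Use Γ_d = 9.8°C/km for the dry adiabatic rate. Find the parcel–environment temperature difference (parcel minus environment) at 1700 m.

Parcel:
  900–1700 m, dry: Δz = 0.8 km ⇒ ΔT = -7.84°C; T = 13.06°C
Environment:
  900–1700 m, environment: Δz = 0.8 km ⇒ ΔT = -7.12°C; T = 13.78°C
T_parcel − T_env = 13.06 − 13.78 = -0.72°C

-0.72°C (parcel cooler than environment)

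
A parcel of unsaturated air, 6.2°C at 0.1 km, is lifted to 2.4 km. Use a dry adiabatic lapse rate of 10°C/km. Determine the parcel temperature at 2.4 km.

100 → 2400 m (dry adiabatic, 10°C/km): ΔT = -10 × 2.3 = -23°C → T = -16.8°C

-16.8°C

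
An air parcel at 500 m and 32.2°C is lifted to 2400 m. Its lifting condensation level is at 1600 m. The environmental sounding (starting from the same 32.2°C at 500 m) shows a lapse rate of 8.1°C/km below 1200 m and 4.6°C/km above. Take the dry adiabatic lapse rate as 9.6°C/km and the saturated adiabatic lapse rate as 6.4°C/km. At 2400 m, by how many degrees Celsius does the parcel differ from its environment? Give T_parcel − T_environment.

Parcel:
  500 → 1600 m (dry, 9.6°C/km): ΔT = -9.6 × 1.1 = -10.56°C → T = 21.64°C
  1600 → 2400 m (saturated, 6.4°C/km): ΔT = -6.4 × 0.8 = -5.12°C → T = 16.52°C
Environment:
  500 → 1200 m (environment, lower layer, 8.1°C/km): ΔT = -8.1 × 0.7 = -5.67°C → T = 26.53°C
  1200 → 2400 m (environment, upper layer, 4.6°C/km): ΔT = -4.6 × 1.2 = -5.52°C → T = 21.01°C
T_parcel − T_env = 16.52 − 21.01 = -4.49°C

-4.49°C (parcel cooler than environment)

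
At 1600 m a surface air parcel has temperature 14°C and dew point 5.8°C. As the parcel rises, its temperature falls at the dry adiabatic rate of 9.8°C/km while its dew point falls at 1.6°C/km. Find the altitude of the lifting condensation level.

T and T_d converge at 9.8 − 1.6 = 8.2°C per km
Height above start = (14 − 5.8) / 8.2 = 1 km
LCL altitude = 1600 m + 1000 m = 2600 m

2600 m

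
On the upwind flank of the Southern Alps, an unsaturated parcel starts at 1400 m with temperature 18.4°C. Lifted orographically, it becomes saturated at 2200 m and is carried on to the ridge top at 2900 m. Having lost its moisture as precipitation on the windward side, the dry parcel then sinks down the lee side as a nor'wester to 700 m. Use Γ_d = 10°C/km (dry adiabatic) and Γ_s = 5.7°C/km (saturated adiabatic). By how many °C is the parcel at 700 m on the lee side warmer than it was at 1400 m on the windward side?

1400–2200 m, dry: Δz = 0.8 km ⇒ ΔT = -8°C; T = 10.4°C
2200–2900 m, saturated: Δz = 0.7 km ⇒ ΔT = -3.99°C; T = 6.41°C
2900–700 m, dry descent: Δz = 2.2 km ⇒ ΔT = +22°C; T = 28.41°C
Net change vs windward start: 28.41 − 18.4 = +10.01°C

+10.01°C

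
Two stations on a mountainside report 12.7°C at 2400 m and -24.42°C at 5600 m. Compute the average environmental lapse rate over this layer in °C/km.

Γ = −ΔT/Δz = (12.7 − (-24.42)) / (5600 − 2400) m
  = 37.12°C / 3.2 km = 11.6°C/km

11.6°C/km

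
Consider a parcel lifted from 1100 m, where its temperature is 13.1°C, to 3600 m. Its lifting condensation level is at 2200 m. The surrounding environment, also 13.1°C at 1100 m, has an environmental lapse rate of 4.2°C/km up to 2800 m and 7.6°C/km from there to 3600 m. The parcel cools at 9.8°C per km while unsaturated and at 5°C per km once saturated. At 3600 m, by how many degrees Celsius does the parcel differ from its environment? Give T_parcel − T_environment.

-4.56°C (parcel cooler than environment)

Parcel:
  Dry to 2200 m: -9.8 × 1.1 km = -10.78°C, so T = 2.32°C.
  Saturated to 3600 m: -5 × 1.4 km = -7°C, so T = -4.68°C.
Environment:
  Environment, lower layer to 2800 m: -4.2 × 1.7 km = -7.14°C, so T = 5.96°C.
  Environment, upper layer to 3600 m: -7.6 × 0.8 km = -6.08°C, so T = -0.12°C.
T_parcel − T_env = -4.68 − (-0.12) = -4.56°C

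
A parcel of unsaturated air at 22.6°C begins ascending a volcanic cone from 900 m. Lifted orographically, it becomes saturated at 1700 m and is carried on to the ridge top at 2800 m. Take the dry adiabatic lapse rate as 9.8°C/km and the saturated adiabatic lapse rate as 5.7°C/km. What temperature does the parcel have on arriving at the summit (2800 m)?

From 900 m to 1700 m (dry): cools by 9.8 × 0.8 = 7.84°C, giving 14.76°C.
From 1700 m to 2800 m (saturated): cools by 5.7 × 1.1 = 6.27°C, giving 8.49°C.

8.49°C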